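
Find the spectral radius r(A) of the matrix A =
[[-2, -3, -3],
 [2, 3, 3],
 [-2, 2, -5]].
r(A) = (4 + sqrt(84))/2 ≈ 6.5826

The eigenvalues of A are the roots of its characteristic polynomial. With M = A (coefficients from the trace, the sum of principal 2x2 minors, and det A):
  p(λ) = det(λ I - M) = λ^3 + 4λ^2 - 17λ.
The constant term is 0, so λ = 0 is a root. Dividing out λ leaves p(λ) = λ(λ^2 + 4λ - 17). For λ^2 + 4λ - 17 the discriminant is 84. It is nonnegative but not a perfect square, so the roots are real and irrational: λ = (-4 ± sqrt(84))/2 ≈ 2.5826, -6.5826.
Thus the eigenvalues (to 4 decimals) are 2.5826 (modulus 2.5826); -6.5826 (modulus 6.5826); 0 (modulus 0). The spectral radius is the largest modulus: r(A) = (4 + sqrt(84))/2 ≈ 6.5826. (Cross-check: r(A) ≤ ||A||_2 ≈ 7.5954; equality holds whenever A is normal, though it can also hold for some non-normal A.)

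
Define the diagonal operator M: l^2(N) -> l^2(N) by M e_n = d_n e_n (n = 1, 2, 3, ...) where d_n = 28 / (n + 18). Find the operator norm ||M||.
||M|| = 28/19 (attained at n = 1)

For M diagonal, ||M|| = sup_n |d_n| = sup_n 28/(n + 18). This is positive and strictly decreasing in n, so the supremum is attained at n = 1: d_1 = 28/(1 + 18) = 28/19. Hence ||M|| = 28/19.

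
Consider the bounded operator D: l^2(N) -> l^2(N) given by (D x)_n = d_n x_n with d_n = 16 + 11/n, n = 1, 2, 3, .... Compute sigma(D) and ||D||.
sigma(D) = {16 + 11/n : n ≥ 1} ∪ {16}; ||D|| = 27

A bounded diagonal operator on l^2 with diagonal entries d_n has spectrum equal to the closure of {d_n : n ≥ 1}: every d_n is an eigenvalue (with eigenvector e_n), so {d_n} ⊂ sigma(D); the spectrum is closed, so its closure is too; and for lambda not in the closure, (D - lambda I) has bounded inverse (the diagonal entries 1/(d_n - lambda) are bounded). For our sequence d_n = 16 + 11/n, n = 1, 2, 3, ...:
  - {d_n} = {16 + 11/n : n ≥ 1}; the only limit point is 16
  - closure = {16 + 11/n : n ≥ 1} ∪ {16}
For the norm: a diagonal operator has ||D|| = sup_n |d_n|. Here d_n = 16 + 11/n is positive and decreasing, so sup_n |d_n| = d_1 = 16 + 11 = 27. So ||D|| = 27.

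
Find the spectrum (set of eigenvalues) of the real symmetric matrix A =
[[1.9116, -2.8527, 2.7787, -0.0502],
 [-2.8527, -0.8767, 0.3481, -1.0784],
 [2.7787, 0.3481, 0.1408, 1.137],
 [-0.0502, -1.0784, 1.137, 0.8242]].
sigma(A) ≈ {-4, 0, 1, 5}

A is real symmetric, so its spectrum consists of real eigenvalues. Expanding the characteristic polynomial of the displayed matrix gives
  det(λ I - A) = p(λ) = λ^4 + (-2)λ^3 + (-19)λ^2 + (19.9976)λ + (0).
Solving p(λ) = 0 yields eigenvalues ≈ -4, 0, 1, 5. (A is shown rounded to 4 decimals, so these recover the underlying integer eigenvalues to within that precision.)
Verification: the trace of A = 2 equals the sum of eigenvalues 2, and det(A) ≈ 0.0007 matches the eigenvalue product 0.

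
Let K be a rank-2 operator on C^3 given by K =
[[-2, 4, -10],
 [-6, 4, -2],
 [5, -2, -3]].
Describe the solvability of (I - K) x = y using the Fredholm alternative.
(I - K) is invertible (det(I - K) = 58 ≠ 0), so for every y in C^3 the equation (I - K) x = y has a unique solution.

K has rank 2 and factors as K = U V^T = u1 v1^T + u2 v2^T with u1 = (-2, -2, 1), v1 = (2, -2, 3), u2 = (2, -2, 3), v2 = (1, 0, -2) (multiplying out reproduces the displayed K). The nonzero eigenvalues of U V^T coincide with those of the 2 x 2 matrix G = V^T U = [[v1·u1, v1·u2], [v2·u1, v2·u2]] = [[3, 17], [-4, -4]], and by the Sylvester determinant identity det(I_3 - U V^T) = det(I_2 - V^T U) = det([[-2, -17], [4, 5]]) = (-2)(5) - (-17)(4) = 58. (Direct check: I - K =
[[3, -4, 10],
 [6, -3, 2],
 [-5, 2, 4]]
has determinant 58.) The finite-dimensional Fredholm alternative says: either (I - K) is invertible, or ker(I - K) ≠ {0} and then range(I - K) = ker((I - K)^*)^⊥, with dim ker(I - K) = dim ker((I - K)^*). Since det(I - K) ≠ 0, 1 is not an eigenvalue of K and ker(I - K) = {0}, so we are in the first case: for every y there is a unique x = (I - K)^(-1) y. (Explicitly, by the Woodbury identity, (I - U V^T)^(-1) = I + U (I_2 - G)^(-1) V^T.)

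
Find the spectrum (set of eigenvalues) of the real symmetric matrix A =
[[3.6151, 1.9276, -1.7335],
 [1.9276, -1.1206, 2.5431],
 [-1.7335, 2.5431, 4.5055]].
sigma(A) ≈ {-3, 4, 6}

A is real symmetric, so its spectrum consists of real eigenvalues. Expanding the characteristic polynomial of the displayed matrix gives
  det(λ I - A) = p(λ) = λ^3 + (-7)λ^2 + (-6)λ + (72.0012).
Solving p(λ) = 0 yields eigenvalues ≈ -3, 4, 6. (A is shown rounded to 4 decimals, so these recover the underlying integer eigenvalues to within that precision.)
Verification: the trace of A = 7 equals the sum of eigenvalues 7, and det(A) ≈ -72.0012 matches the eigenvalue product -72.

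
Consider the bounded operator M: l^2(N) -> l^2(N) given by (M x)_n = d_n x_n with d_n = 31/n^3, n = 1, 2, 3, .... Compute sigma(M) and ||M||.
sigma(M) = {31/n^3 : n ≥ 1} ∪ {0}; ||M|| = 31

A bounded diagonal operator on l^2 with diagonal entries d_n has spectrum equal to the closure of {d_n : n ≥ 1}: every d_n is an eigenvalue (with eigenvector e_n), so {d_n} ⊂ sigma(M); the spectrum is closed, so its closure is too; and for lambda not in the closure, (M - lambda I) has bounded inverse (the diagonal entries 1/(d_n - lambda) are bounded). For our sequence d_n = 31/n^3, n = 1, 2, 3, ...:
  - {d_n} = {31/n^3 : n ≥ 1}; the only limit point is 0
  - closure = {31/n^3 : n ≥ 1} ∪ {0}
For the norm: a diagonal operator has ||M|| = sup_n |d_n|. Here d_n = 31/n^3 is positive and decreasing, so sup_n |d_n| = d_1 = 31. So ||M|| = 31.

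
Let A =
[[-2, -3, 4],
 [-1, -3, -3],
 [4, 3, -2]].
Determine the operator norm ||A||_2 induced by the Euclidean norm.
||A||_2 ≈ 7.3835 (= sqrt(largest eigenvalue of A^T A))

||A||_2 = sigma_max(A) = sqrt(lambda_max(A^T A)). Form the symmetric matrix M = A^T A =
[[21, 21, -13],
 [21, 27, -9],
 [-13, -9, 29]].
Its characteristic polynomial (trace, sum of principal 2x2 minors, determinant of M give the coefficients) is
  p(λ) = det(λ I - M) = λ^3 - 77λ^2 + 1268λ - 2304.
No integer candidate from the rational root theorem (±divisors of 2304) is a root, so the roots are irrational. The cubic discriminant is Δ = 1076330000 > 0, so there are three distinct real roots. p(2) = -68 and p(3) = 834 have opposite signs, so a root lies in (2, 3); Newton's method refines it to λ ≈ 2.0703. p(20) = 256 and p(21) = -372 have opposite signs, so a root lies in (20, 21); Newton's method refines it to λ ≈ 20.4137. p(54) = -900 and p(55) = 886 have opposite signs, so a root lies in (54, 55); Newton's method refines it to λ ≈ 54.516. Check (Vieta): the three roots sum to 77, matching tr M = 77.
So the eigenvalues of A^T A are ≈ 2.0703, 20.4137, 54.516 (all ≥ 0, as they must be for A^T A). The largest is λ_max ≈ 54.516, hence ||A||_2 = sqrt(λ_max) ≈ 7.3835.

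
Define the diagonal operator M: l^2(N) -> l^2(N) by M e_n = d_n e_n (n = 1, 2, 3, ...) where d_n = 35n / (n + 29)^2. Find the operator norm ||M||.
||M|| = 35/116 (attained at n = 29)

For M diagonal, ||M|| = sup_n |d_n|. Treat f(x) = 35x / (x + 29)^2 for real x > 0. By the quotient rule, f'(x) = 35(29 - x)/(x + 29)^3, which is positive for x < 29 and negative for x > 29. So f has a unique maximum at x = 29, and since 29 is a positive integer, the supremum over n ≥ 1 is attained at n = 29: d_29 = 35·29/(29 + 29)^2 = 35·29/3364 = 35/116. Hence ||M|| = 35/116.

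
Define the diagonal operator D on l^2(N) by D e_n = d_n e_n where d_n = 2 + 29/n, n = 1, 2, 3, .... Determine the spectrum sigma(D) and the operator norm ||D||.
sigma(D) = {2 + 29/n : n ≥ 1} ∪ {2}; ||D|| = 31

A bounded diagonal operator on l^2 with diagonal entries d_n has spectrum equal to the closure of {d_n : n ≥ 1}: every d_n is an eigenvalue (with eigenvector e_n), so {d_n} ⊂ sigma(D); the spectrum is closed, so its closure is too; and for lambda not in the closure, (D - lambda I) has bounded inverse (the diagonal entries 1/(d_n - lambda) are bounded). For our sequence d_n = 2 + 29/n, n = 1, 2, 3, ...:
  - {d_n} = {2 + 29/n : n ≥ 1}; the only limit point is 2
  - closure = {2 + 29/n : n ≥ 1} ∪ {2}
For the norm: a diagonal operator has ||D|| = sup_n |d_n|. Here d_n = 2 + 29/n is positive and decreasing, so sup_n |d_n| = d_1 = 2 + 29 = 31. So ||D|| = 31.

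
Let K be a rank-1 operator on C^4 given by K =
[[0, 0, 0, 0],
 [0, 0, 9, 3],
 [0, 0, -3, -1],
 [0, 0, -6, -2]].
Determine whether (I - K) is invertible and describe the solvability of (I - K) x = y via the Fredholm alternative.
(I - K) is invertible (det(I - K) = 6 ≠ 0), so for every y in C^4 the equation (I - K) x = y has a unique solution.

K has rank 1, so it is an outer product K = u v^T: every row of K is a multiple of one row vector. Reading off the entries, u = (0, -3, 1, 2) and v = (0, 0, -3, -1) (row i of K equals u_i·v^T). A rank-one matrix u v^T satisfies K u = u (v·u) and kills the (3)-dimensional subspace v^⊥, so its characteristic polynomial is lambda^3 (lambda - v·u) with v·u = tr K = -5. Hence the eigenvalues of I - K are 1 (multiplicity 3) and 1 - (-5) = 6, so det(I - K) = 6. (Direct check: I - K =
[[1, 0, 0, 0],
 [0, 1, -9, -3],
 [0, 0, 4, 1],
 [0, 0, 6, 3]]
has determinant 6.) The finite-dimensional Fredholm alternative says: either (I - K) is invertible, or ker(I - K) ≠ {0} and then range(I - K) = ker((I - K)^*)^⊥, with dim ker(I - K) = dim ker((I - K)^*). Since det(I - K) ≠ 0, 1 is not an eigenvalue of K and ker(I - K) = {0}, so we are in the first case: for every y there is a unique x = (I - K)^(-1) y. Explicitly, by the Sherman–Morrison formula, (I - u v^T)^(-1) = I + u v^T/(1 - v·u), i.e. (I - K)^(-1) = I + K/(6).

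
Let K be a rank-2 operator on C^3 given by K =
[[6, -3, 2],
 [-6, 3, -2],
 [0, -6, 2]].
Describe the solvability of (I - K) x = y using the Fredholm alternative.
(I - K) is invertible (det(I - K) = -4 ≠ 0), so for every y in C^3 the equation (I - K) x = y has a unique solution.

K has rank 2 and factors as K = U V^T = u1 v1^T + u2 v2^T with u1 = (2, -2, 2), v1 = (0, -3, 1), u2 = (3, -3, 0), v2 = (2, 1, 0) (multiplying out reproduces the displayed K). The nonzero eigenvalues of U V^T coincide with those of the 2 x 2 matrix G = V^T U = [[v1·u1, v1·u2], [v2·u1, v2·u2]] = [[8, 9], [2, 3]], and by the Sylvester determinant identity det(I_3 - U V^T) = det(I_2 - V^T U) = det([[-7, -9], [-2, -2]]) = (-7)(-2) - (-9)(-2) = -4. (Direct check: I - K =
[[-5, 3, -2],
 [6, -2, 2],
 [0, 6, -1]]
has determinant -4.) The finite-dimensional Fredholm alternative says: either (I - K) is invertible, or ker(I - K) ≠ {0} and then range(I - K) = ker((I - K)^*)^⊥, with dim ker(I - K) = dim ker((I - K)^*). Since det(I - K) ≠ 0, 1 is not an eigenvalue of K and ker(I - K) = {0}, so we are in the first case: for every y there is a unique x = (I - K)^(-1) y. (Explicitly, by the Woodbury identity, (I - U V^T)^(-1) = I + U (I_2 - G)^(-1) V^T.)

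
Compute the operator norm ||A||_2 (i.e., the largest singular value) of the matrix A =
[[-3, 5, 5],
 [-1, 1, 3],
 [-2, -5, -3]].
||A||_2 ≈ 9.6019 (= sqrt(largest eigenvalue of A^T A))

||A||_2 = sigma_max(A) = sqrt(lambda_max(A^T A)). Form the symmetric matrix M = A^T A =
[[14, -6, -12],
 [-6, 51, 43],
 [-12, 43, 43]].
Its characteristic polynomial (trace, sum of principal 2x2 minors, determinant of M give the coefficients) is
  p(λ) = det(λ I - M) = λ^3 - 108λ^2 + 1480λ - 2116.
No integer candidate from the rational root theorem (±divisors of 2116) is a root, so the roots are irrational. The cubic discriminant is Δ = 7886549840 > 0, so there are three distinct real roots. p(1) = -743 and p(2) = 420 have opposite signs, so a root lies in (1, 2); Newton's method refines it to λ ≈ 1.6179. p(14) = 180 and p(15) = -841 have opposite signs, so a root lies in (14, 15); Newton's method refines it to λ ≈ 14.1859. p(92) = -1380 and p(93) = 5789 have opposite signs, so a root lies in (92, 93); Newton's method refines it to λ ≈ 92.1962. Check (Vieta): the three roots sum to 108, matching tr M = 108.
So the eigenvalues of A^T A are ≈ 1.6179, 14.1859, 92.1962 (all ≥ 0, as they must be for A^T A). The largest is λ_max ≈ 92.1962, hence ||A||_2 = sqrt(λ_max) ≈ 9.6019.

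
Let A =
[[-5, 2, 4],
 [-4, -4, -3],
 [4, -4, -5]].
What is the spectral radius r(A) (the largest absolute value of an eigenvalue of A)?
r(A) = 8

The eigenvalues of A are the roots of its characteristic polynomial. With M = A (coefficients from the trace, the sum of principal 2x2 minors, and det A):
  p(λ) = det(λ I - M) = λ^3 + 14λ^2 + 45λ - 24.
By the rational root theorem any rational root is an integer divisor of 24. Testing λ = -8: p(-8) = -512 + 896 - 360 - 24 = 0, so λ = -8 is a root. Dividing out (λ + 8) leaves p(λ) = (λ + 8)(λ^2 + 6λ - 3). For λ^2 + 6λ - 3 the discriminant is 48. It is nonnegative but not a perfect square, so the roots are real and irrational: λ = (-6 ± sqrt(48))/2 ≈ 0.4641, -6.4641.
Thus the eigenvalues (to 4 decimals) are 0.4641 (modulus 0.4641); -6.4641 (modulus 6.4641); -8 (modulus 8). The spectral radius is the largest modulus: r(A) = 8. (Cross-check: r(A) ≤ ||A||_2 ≈ 10.0747; equality holds whenever A is normal, though it can also hold for some non-normal A.)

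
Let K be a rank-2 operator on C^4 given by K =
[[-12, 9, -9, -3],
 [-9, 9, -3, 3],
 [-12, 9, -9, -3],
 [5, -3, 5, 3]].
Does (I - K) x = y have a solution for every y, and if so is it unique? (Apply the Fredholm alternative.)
(I - K) is invertible (det(I - K) = -68 ≠ 0), so for every y in C^4 the equation (I - K) x = y has a unique solution.

K has rank 2 and factors as K = U V^T = u1 v1^T + u2 v2^T with u1 = (-3, 0, -3, 2), v1 = (1, 0, 2, 2), u2 = (3, 3, 3, -1), v2 = (-3, 3, -1, 1) (multiplying out reproduces the displayed K). The nonzero eigenvalues of U V^T coincide with those of the 2 x 2 matrix G = V^T U = [[v1·u1, v1·u2], [v2·u1, v2·u2]] = [[-5, 7], [14, -4]], and by the Sylvester determinant identity det(I_4 - U V^T) = det(I_2 - V^T U) = det([[6, -7], [-14, 5]]) = (6)(5) - (-7)(-14) = -68. (Direct check: I - K =
[[13, -9, 9, 3],
 [9, -8, 3, -3],
 [12, -9, 10, 3],
 [-5, 3, -5, -2]]
has determinant -68.) The finite-dimensional Fredholm alternative says: either (I - K) is invertible, or ker(I - K) ≠ {0} and then range(I - K) = ker((I - K)^*)^⊥, with dim ker(I - K) = dim ker((I - K)^*). Since det(I - K) ≠ 0, 1 is not an eigenvalue of K and ker(I - K) = {0}, so we are in the first case: for every y there is a unique x = (I - K)^(-1) y. (Explicitly, by the Woodbury identity, (I - U V^T)^(-1) = I + U (I_2 - G)^(-1) V^T.)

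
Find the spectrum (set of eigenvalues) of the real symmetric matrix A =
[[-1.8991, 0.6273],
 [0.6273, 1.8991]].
sigma(A) ≈ {-2, 2}

A is real symmetric, so its spectrum consists of real eigenvalues. Expanding the characteristic polynomial of the displayed matrix gives
  det(λ I - A) = p(λ) = λ^2 + (0)λ + (-4).
Solving p(λ) = 0 yields eigenvalues ≈ -2, 2. (A is shown rounded to 4 decimals, so these recover the underlying integer eigenvalues to within that precision.)
Verification: the trace of A = 0 equals the sum of eigenvalues 0, and det(A) ≈ -4.0001 matches the eigenvalue product -4.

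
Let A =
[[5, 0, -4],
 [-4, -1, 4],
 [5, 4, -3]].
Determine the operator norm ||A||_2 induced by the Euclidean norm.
||A||_2 ≈ 10.7003 (= sqrt(largest eigenvalue of A^T A))

||A||_2 = sigma_max(A) = sqrt(lambda_max(A^T A)). Form the symmetric matrix M = A^T A =
[[66, 24, -51],
 [24, 17, -16],
 [-51, -16, 41]].
Its characteristic polynomial (trace, sum of principal 2x2 minors, determinant of M give the coefficients) is
  p(λ) = det(λ I - M) = λ^3 - 124λ^2 + 1092λ - 441.
No integer candidate from the rational root theorem (±divisors of 441) is a root, so the roots are irrational. The cubic discriminant is Δ = 10832976693 > 0, so there are three distinct real roots. p(0) = -441 and p(1) = 528 have opposite signs, so a root lies in (0, 1); Newton's method refines it to λ ≈ 0.4242. p(9) = 72 and p(10) = -921 have opposite signs, so a root lies in (9, 10); Newton's method refines it to λ ≈ 9.0796. p(114) = -5913 and p(115) = 6114 have opposite signs, so a root lies in (114, 115); Newton's method refines it to λ ≈ 114.4962. Check (Vieta): the three roots sum to 124, matching tr M = 124.
So the eigenvalues of A^T A are ≈ 0.4242, 9.0796, 114.4962 (all ≥ 0, as they must be for A^T A). The largest is λ_max ≈ 114.4962, hence ||A||_2 = sqrt(λ_max) ≈ 10.7003.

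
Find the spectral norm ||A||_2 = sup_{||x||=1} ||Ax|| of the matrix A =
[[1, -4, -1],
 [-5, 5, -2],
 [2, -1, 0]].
||A||_2 ≈ 8.3216 (= sqrt(largest eigenvalue of A^T A))

||A||_2 = sigma_max(A) = sqrt(lambda_max(A^T A)). Form the symmetric matrix M = A^T A =
[[30, -31, 9],
 [-31, 42, -6],
 [9, -6, 5]].
Its characteristic polynomial (trace, sum of principal 2x2 minors, determinant of M give the coefficients) is
  p(λ) = det(λ I - M) = λ^3 - 77λ^2 + 542λ - 361.
No integer candidate from the rational root theorem (±divisors of 361) is a root, so the roots are irrational. The cubic discriminant is Δ = 713281617 > 0, so there are three distinct real roots. p(0) = -361 and p(1) = 105 have opposite signs, so a root lies in (0, 1); Newton's method refines it to λ ≈ 0.7439. p(7) = 3 and p(8) = -441 have opposite signs, so a root lies in (7, 8); Newton's method refines it to λ ≈ 7.0077. p(69) = -1051 and p(70) = 3279 have opposite signs, so a root lies in (69, 70); Newton's method refines it to λ ≈ 69.2484. Check (Vieta): the three roots sum to 77, matching tr M = 77.
So the eigenvalues of A^T A are ≈ 0.7439, 7.0077, 69.2484 (all ≥ 0, as they must be for A^T A). The largest is λ_max ≈ 69.2484, hence ||A||_2 = sqrt(λ_max) ≈ 8.3216.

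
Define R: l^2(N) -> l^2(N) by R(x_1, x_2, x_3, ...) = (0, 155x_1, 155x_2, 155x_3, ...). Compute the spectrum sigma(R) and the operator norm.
sigma(R) = closed disk {z in C : |z| ≤ 155}; ||R|| = 155

Note R = 155·U where U is the unit right shift (U x)_k = x_{k-1} (with x_0 := 0); so ||R|| = 155||U|| and sigma(R) = 155·sigma(U). ||R x||^2 = sum_{k≥1} |155x_k|^2 = 24025||x||^2, so ||R|| = 155 and sigma(R) ⊂ {|z| ≤ 155}. For any |lambda| < 155, the equation (R - lambda I) x = 0 forces x_1 = 0, then 155x_k = lambda x_{k+1} ⇒ x = 0, so R has no eigenvalues. But (R - lambda I) is not surjective for |lambda| < 155: solving (R - lambda I) x = e_1 would require x_n proportional to (lambda/155)^(-n), which is not in l^2. So every |lambda| < 155 lies in the residual spectrum. The boundary |lambda| = 155 is in the approximate point spectrum (the spectrum is closed). Hence sigma(R) is the closed disk of radius 155.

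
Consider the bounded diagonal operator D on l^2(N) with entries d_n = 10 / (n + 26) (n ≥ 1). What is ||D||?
||D|| = 10/27 (attained at n = 1)

For D diagonal, ||D|| = sup_n |d_n| = sup_n 10/(n + 26). This is positive and strictly decreasing in n, so the supremum is attained at n = 1: d_1 = 10/(1 + 26) = 10/27. Hence ||D|| = 10/27.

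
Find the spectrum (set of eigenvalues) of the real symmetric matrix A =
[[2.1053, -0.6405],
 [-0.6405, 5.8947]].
sigma(A) ≈ {2, 6}

A is real symmetric, so its spectrum consists of real eigenvalues. Expanding the characteristic polynomial of the displayed matrix gives
  det(λ I - A) = p(λ) = λ^2 + (-8)λ + (12).
Solving p(λ) = 0 yields eigenvalues ≈ 2, 6. (A is shown rounded to 4 decimals, so these recover the underlying integer eigenvalues to within that precision.)
Verification: the trace of A = 8 equals the sum of eigenvalues 8, and det(A) ≈ 11.9999 matches the eigenvalue product 12.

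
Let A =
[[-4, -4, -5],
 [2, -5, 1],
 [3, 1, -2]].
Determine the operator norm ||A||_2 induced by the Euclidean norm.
||A||_2 ≈ 7.7146 (= sqrt(largest eigenvalue of A^T A))

||A||_2 = sigma_max(A) = sqrt(lambda_max(A^T A)). Form the symmetric matrix M = A^T A =
[[29, 9, 16],
 [9, 42, 13],
 [16, 13, 30]].
Its characteristic polynomial (trace, sum of principal 2x2 minors, determinant of M give the coefficients) is
  p(λ) = det(λ I - M) = λ^3 - 101λ^2 + 2842λ - 22201.
No integer candidate from the rational root theorem (±divisors of 22201) is a root, so the roots are irrational. The cubic discriminant is Δ = 478604137 > 0, so there are three distinct real roots. p(13) = -127 and p(14) = 535 have opposite signs, so a root lies in (13, 14); Newton's method refines it to λ ≈ 13.1784. p(28) = 143 and p(29) = -335 have opposite signs, so a root lies in (28, 29); Newton's method refines it to λ ≈ 28.3061. p(59) = -725 and p(60) = 719 have opposite signs, so a root lies in (59, 60); Newton's method refines it to λ ≈ 59.5155. Check (Vieta): the three roots sum to 101, matching tr M = 101.
So the eigenvalues of A^T A are ≈ 13.1784, 28.3061, 59.5155 (all ≥ 0, as they must be for A^T A). The largest is λ_max ≈ 59.5155, hence ||A||_2 = sqrt(λ_max) ≈ 7.7146.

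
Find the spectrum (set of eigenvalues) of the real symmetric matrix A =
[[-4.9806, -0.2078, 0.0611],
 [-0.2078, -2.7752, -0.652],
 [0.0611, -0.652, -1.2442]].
sigma(A) ≈ {-5, -3, -1}

A is real symmetric, so its spectrum consists of real eigenvalues. Expanding the characteristic polynomial of the displayed matrix gives
  det(λ I - A) = p(λ) = λ^3 + (9)λ^2 + (23)λ + (15).
Solving p(λ) = 0 yields eigenvalues ≈ -5, -3, -1. (A is shown rounded to 4 decimals, so these recover the underlying integer eigenvalues to within that precision.)
Verification: the trace of A = -9 equals the sum of eigenvalues -9, and det(A) ≈ -14.9996 matches the eigenvalue product -15.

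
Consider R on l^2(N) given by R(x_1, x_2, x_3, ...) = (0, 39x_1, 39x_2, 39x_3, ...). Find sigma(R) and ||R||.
sigma(R) = closed disk {z in C : |z| ≤ 39}; ||R|| = 39

Note R = 39·U where U is the unit right shift (U x)_k = x_{k-1} (with x_0 := 0); so ||R|| = 39||U|| and sigma(R) = 39·sigma(U). ||R x||^2 = sum_{k≥1} |39x_k|^2 = 1521||x||^2, so ||R|| = 39 and sigma(R) ⊂ {|z| ≤ 39}. For any |lambda| < 39, the equation (R - lambda I) x = 0 forces x_1 = 0, then 39x_k = lambda x_{k+1} ⇒ x = 0, so R has no eigenvalues. But (R - lambda I) is not surjective for |lambda| < 39: solving (R - lambda I) x = e_1 would require x_n proportional to (lambda/39)^(-n), which is not in l^2. So every |lambda| < 39 lies in the residual spectrum. The boundary |lambda| = 39 is in the approximate point spectrum (the spectrum is closed). Hence sigma(R) is the closed disk of radius 39.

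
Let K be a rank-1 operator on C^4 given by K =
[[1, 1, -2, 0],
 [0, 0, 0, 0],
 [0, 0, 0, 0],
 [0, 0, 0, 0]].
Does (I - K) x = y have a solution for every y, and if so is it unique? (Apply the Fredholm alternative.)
(I - K) is singular (det(I - K) = 0, i.e. 1 ∈ sigma(K)). (I - K) x = y is solvable iff y ⊥ ker((I - K)^*) = span{(1, 1, -2, 0)}, i.e. iff y_1 + y_2 - 2y_3 = 0. When solvable, the solutions are x = y + c·(1, 0, 0, 0), c arbitrary (ker(I - K) = span{(1, 0, 0, 0)}, dimension 1).

K has rank 1, so it is an outer product K = u v^T: every row of K is a multiple of one row vector. Reading off the entries, u = (1, 0, 0, 0) and v = (1, 1, -2, 0) (row i of K equals u_i·v^T). A rank-one matrix u v^T satisfies K u = u (v·u) and kills the (3)-dimensional subspace v^⊥, so its characteristic polynomial is lambda^3 (lambda - v·u) with v·u = tr K = 1. Hence the eigenvalues of I - K are 1 (multiplicity 3) and 1 - (1) = 0, so det(I - K) = 0. (Direct check: I - K =
[[0, -1, 2, 0],
 [0, 1, 0, 0],
 [0, 0, 1, 0],
 [0, 0, 0, 1]]
has determinant 0.) So 1 is an eigenvalue of K and (I - K) is not invertible. The finite-dimensional Fredholm alternative says: either (I - K) is invertible, or ker(I - K) ≠ {0} and then range(I - K) = ker((I - K)^*)^⊥, with dim ker(I - K) = dim ker((I - K)^*). We are in the second case, so we need both kernels. Kernel of I - K: (I - K) u = u - u (v·u) = u - u = 0, so ker(I - K) = span{u} = span{(1, 0, 0, 0)} (it is exactly 1-dimensional because rank(I - K) = 3). Kernel of the adjoint: K is real, so (I - K)^* = I - K^T = I - v u^T, and (I - v u^T) v = v - v (u·v) = 0; hence ker((I - K)^*) = span{v} = span{(1, 1, -2, 0)}. Therefore (I - K) x = y is solvable iff <y, v> = 0, i.e. iff y_1 + y_2 - 2y_3 = 0. When this holds, K y = u (v·y) = 0, so (I - K) y = y and x = y is a particular solution; the full solution set is the line x = y + c·u = y + c·(1, 0, 0, 0), c ∈ C.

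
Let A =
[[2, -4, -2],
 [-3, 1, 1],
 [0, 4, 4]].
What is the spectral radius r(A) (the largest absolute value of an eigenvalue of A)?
r(A) = (5 + sqrt(73))/2 ≈ 6.772

The eigenvalues of A are the roots of its characteristic polynomial. With M = A (coefficients from the trace, the sum of principal 2x2 minors, and det A):
  p(λ) = det(λ I - M) = λ^3 - 7λ^2 - 2λ + 24.
By the rational root theorem any rational root is an integer divisor of 24. Testing λ = 2: p(2) = 8 - 28 - 4 + 24 = 0, so λ = 2 is a root. Dividing out (λ - 2) leaves p(λ) = (λ - 2)(λ^2 - 5λ - 12). For λ^2 - 5λ - 12 the discriminant is 73. It is nonnegative but not a perfect square, so the roots are real and irrational: λ = (5 ± sqrt(73))/2 ≈ 6.772, -1.772.
Thus the eigenvalues (to 4 decimals) are 6.772 (modulus 6.772); -1.772 (modulus 1.772); 2 (modulus 2). The spectral radius is the largest modulus: r(A) = (5 + sqrt(73))/2 ≈ 6.772. (Cross-check: r(A) ≤ ||A||_2 ≈ 7.5216; equality holds whenever A is normal, though it can also hold for some non-normal A.)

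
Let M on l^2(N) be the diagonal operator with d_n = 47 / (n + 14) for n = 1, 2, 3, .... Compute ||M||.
||M|| = 47/15 (attained at n = 1)

For M diagonal, ||M|| = sup_n |d_n| = sup_n 47/(n + 14). This is positive and strictly decreasing in n, so the supremum is attained at n = 1: d_1 = 47/(1 + 14) = 47/15. Hence ||M|| = 47/15.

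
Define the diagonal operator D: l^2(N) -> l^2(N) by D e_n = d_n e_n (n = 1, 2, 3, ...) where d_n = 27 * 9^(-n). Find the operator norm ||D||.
||D|| = 3 (attained at n = 1)

For D diagonal, ||D|| = sup_n |d_n|. The sequence d_n = 27 * 9^(-n) is positive and strictly decreasing (ratio 9^(-1) < 1), so the supremum is d_1 = 27/9 = 3. Hence ||D|| = 3.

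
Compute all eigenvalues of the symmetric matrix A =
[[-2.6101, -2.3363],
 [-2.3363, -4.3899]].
sigma(A) ≈ {-6, -1}

A is real symmetric, so its spectrum consists of real eigenvalues. Expanding the characteristic polynomial of the displayed matrix gives
  det(λ I - A) = p(λ) = λ^2 + (7)λ + (6).
Solving p(λ) = 0 yields eigenvalues ≈ -6, -1. (A is shown rounded to 4 decimals, so these recover the underlying integer eigenvalues to within that precision.)
Verification: the trace of A = -7 equals the sum of eigenvalues -7, and det(A) ≈ 5.9998 matches the eigenvalue product 6.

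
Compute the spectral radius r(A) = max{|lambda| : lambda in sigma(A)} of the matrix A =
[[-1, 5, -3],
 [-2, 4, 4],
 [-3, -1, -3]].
r(A) ≈ 5.5196

The eigenvalues of A are the roots of its characteristic polynomial. With M = A (coefficients from the trace, the sum of principal 2x2 minors, and det A):
  p(λ) = det(λ I - M) = λ^3 - 8λ + 124.
No integer candidate from the rational root theorem (±divisors of 124) is a root, so the roots are irrational. The cubic discriminant is Δ = -413104 < 0, so there is one real root and a complex-conjugate pair. p(-6) = -44 and p(-5) = 39 have opposite signs, so a root lies in (-6, -5); Newton's method refines it to λ ≈ -5.5196. Dividing out (λ - (-5.5196)) leaves approximately λ^2 - 5.5196λ + 22.4656. For λ^2 - 5.5196λ + 22.4656 the discriminant is -59.3967. It is negative, so the remaining roots are the complex-conjugate pair λ ≈ 2.7598 ± 3.8535i. Their product equals the constant term, so |λ|^2 ≈ 22.4656 and |λ| ≈ 4.7398.
Thus the eigenvalues (to 4 decimals) are -5.5196 (modulus 5.5196); 2.7598 ± 3.8535i (modulus 4.7398). The spectral radius is the largest modulus: r(A) ≈ 5.5196. (Cross-check: r(A) ≤ ||A||_2 ≈ 6.7682; equality holds whenever A is normal, though it can also hold for some non-normal A.)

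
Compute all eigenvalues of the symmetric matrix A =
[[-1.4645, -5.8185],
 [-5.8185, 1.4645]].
sigma(A) ≈ {-6, 6}

A is real symmetric, so its spectrum consists of real eigenvalues. Expanding the characteristic polynomial of the displayed matrix gives
  det(λ I - A) = p(λ) = λ^2 + (0)λ + (-36).
Solving p(λ) = 0 yields eigenvalues ≈ -6, 6. (A is shown rounded to 4 decimals, so these recover the underlying integer eigenvalues to within that precision.)
Verification: the trace of A = 0 equals the sum of eigenvalues 0, and det(A) ≈ -35.9997 matches the eigenvalue product -36.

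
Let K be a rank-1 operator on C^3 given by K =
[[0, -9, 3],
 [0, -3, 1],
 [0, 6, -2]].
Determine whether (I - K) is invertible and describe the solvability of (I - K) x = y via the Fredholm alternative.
(I - K) is invertible (det(I - K) = 6 ≠ 0), so for every y in C^3 the equation (I - K) x = y has a unique solution.

K has rank 1, so it is an outer product K = u v^T: every row of K is a multiple of one row vector. Reading off the entries, u = (-3, -1, 2) and v = (0, 3, -1) (row i of K equals u_i·v^T). A rank-one matrix u v^T satisfies K u = u (v·u) and kills the (2)-dimensional subspace v^⊥, so its characteristic polynomial is lambda^2 (lambda - v·u) with v·u = tr K = -5. Hence the eigenvalues of I - K are 1 (multiplicity 2) and 1 - (-5) = 6, so det(I - K) = 6. (Direct check: I - K =
[[1, 9, -3],
 [0, 4, -1],
 [0, -6, 3]]
has determinant 6.) The finite-dimensional Fredholm alternative says: either (I - K) is invertible, or ker(I - K) ≠ {0} and then range(I - K) = ker((I - K)^*)^⊥, with dim ker(I - K) = dim ker((I - K)^*). Since det(I - K) ≠ 0, 1 is not an eigenvalue of K and ker(I - K) = {0}, so we are in the first case: for every y there is a unique x = (I - K)^(-1) y. Explicitly, by the Sherman–Morrison formula, (I - u v^T)^(-1) = I + u v^T/(1 - v·u), i.e. (I - K)^(-1) = I + K/(6).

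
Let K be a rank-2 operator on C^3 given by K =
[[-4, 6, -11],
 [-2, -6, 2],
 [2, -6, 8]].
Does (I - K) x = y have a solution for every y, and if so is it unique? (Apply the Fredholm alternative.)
(I - K) is invertible (det(I - K) = -7 ≠ 0), so for every y in C^3 the equation (I - K) x = y has a unique solution.

K has rank 2 and factors as K = U V^T = u1 v1^T + u2 v2^T with u1 = (2, -2, -2), v1 = (1, 3, -1), u2 = (-3, 0, 2), v2 = (2, 0, 3) (multiplying out reproduces the displayed K). The nonzero eigenvalues of U V^T coincide with those of the 2 x 2 matrix G = V^T U = [[v1·u1, v1·u2], [v2·u1, v2·u2]] = [[-2, -5], [-2, 0]], and by the Sylvester determinant identity det(I_3 - U V^T) = det(I_2 - V^T U) = det([[3, 5], [2, 1]]) = (3)(1) - (5)(2) = -7. (Direct check: I - K =
[[5, -6, 11],
 [2, 7, -2],
 [-2, 6, -7]]
has determinant -7.) The finite-dimensional Fredholm alternative says: either (I - K) is invertible, or ker(I - K) ≠ {0} and then range(I - K) = ker((I - K)^*)^⊥, with dim ker(I - K) = dim ker((I - K)^*). Since det(I - K) ≠ 0, 1 is not an eigenvalue of K and ker(I - K) = {0}, so we are in the first case: for every y there is a unique x = (I - K)^(-1) y. (Explicitly, by the Woodbury identity, (I - U V^T)^(-1) = I + U (I_2 - G)^(-1) V^T.)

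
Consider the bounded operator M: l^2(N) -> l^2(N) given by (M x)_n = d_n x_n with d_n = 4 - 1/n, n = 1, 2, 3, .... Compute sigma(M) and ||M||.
sigma(M) = {4 - 1/n : n ≥ 1} ∪ {4}; ||M|| = 4

A bounded diagonal operator on l^2 with diagonal entries d_n has spectrum equal to the closure of {d_n : n ≥ 1}: every d_n is an eigenvalue (with eigenvector e_n), so {d_n} ⊂ sigma(M); the spectrum is closed, so its closure is too; and for lambda not in the closure, (M - lambda I) has bounded inverse (the diagonal entries 1/(d_n - lambda) are bounded). For our sequence d_n = 4 - 1/n, n = 1, 2, 3, ...:
  - {d_n} = {4 - 1/n : n ≥ 1}; the only limit point is 4
  - closure = {4 - 1/n : n ≥ 1} ∪ {4}
For the norm: a diagonal operator has ||M|| = sup_n |d_n|. Here d_n = 4 - 1/n increases monotonically from d_1 = 3 toward 4, with all terms in [3, 4); so sup_n |d_n| = 4 (the supremum is the limit, not attained). So ||M|| = 4.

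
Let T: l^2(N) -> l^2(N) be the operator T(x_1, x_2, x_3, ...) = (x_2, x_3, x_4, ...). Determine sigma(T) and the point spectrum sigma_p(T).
sigma(T) = closed disk {z in C : |z| ≤ 1}; sigma_p(T) = open disk {z in C : |z| < 1}

T is the unit left shift on l^2(N). ||T x||^2 = sum_{k≥2} |x_k|^2 ≤ ||x||^2, with equality on {x : x_1 = 0}, so ||T|| = 1. For any lambda with |lambda| < 1, set r = lambda (|r| < 1); the vector x = (1, r, r^2, ...) is in l^2 and satisfies T x = (r, r^2, ...) = lambda x, so lambda is an eigenvalue. On the boundary |lambda| = 1 the geometric series diverges, so no l^2 eigenvector exists, but these lambda lie in the approximate point spectrum. Hence sigma(T) is the closed disk of radius 1 and sigma_p(T) is the open disk.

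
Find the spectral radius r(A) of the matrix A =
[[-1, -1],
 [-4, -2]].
r(A) = (3 + sqrt(17))/2 ≈ 3.5616

The eigenvalues of A are the roots of its characteristic polynomial. With M = A (coefficients from the trace and determinant):
  p(λ) = det(λ I - M) = λ^2 + 3λ - 2.
For λ^2 + 3λ - 2 the discriminant is 17. It is nonnegative but not a perfect square, so the roots are real and irrational: λ = (-3 ± sqrt(17))/2 ≈ 0.5616, -3.5616.
Thus the eigenvalues (to 4 decimals) are 0.5616 (modulus 0.5616); -3.5616 (modulus 3.5616). The spectral radius is the largest modulus: r(A) = (3 + sqrt(17))/2 ≈ 3.5616. (Cross-check: r(A) ≤ ||A||_2 ≈ 4.6708; equality holds whenever A is normal, though it can also hold for some non-normal A.)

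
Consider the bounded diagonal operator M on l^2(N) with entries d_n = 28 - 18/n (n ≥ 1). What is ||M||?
||M|| = 28

For a diagonal operator on l^2 with entries d_n, ||M|| = sup_n |d_n|. Here d_1 = 10, d_2 = 19, ..., and d_n = 28 - 18/n increases monotonically toward 28. All terms lie in [10, 28), so |d_n| = d_n and the supremum is the limit 28, which is not attained by any individual d_n. Hence ||M|| = 28.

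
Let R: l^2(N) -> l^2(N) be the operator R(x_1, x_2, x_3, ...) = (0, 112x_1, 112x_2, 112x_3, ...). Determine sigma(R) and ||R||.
sigma(R) = closed disk {z in C : |z| ≤ 112}; ||R|| = 112

Note R = 112·U where U is the unit right shift (U x)_k = x_{k-1} (with x_0 := 0); so ||R|| = 112||U|| and sigma(R) = 112·sigma(U). ||R x||^2 = sum_{k≥1} |112x_k|^2 = 12544||x||^2, so ||R|| = 112 and sigma(R) ⊂ {|z| ≤ 112}. For any |lambda| < 112, the equation (R - lambda I) x = 0 forces x_1 = 0, then 112x_k = lambda x_{k+1} ⇒ x = 0, so R has no eigenvalues. But (R - lambda I) is not surjective for |lambda| < 112: solving (R - lambda I) x = e_1 would require x_n proportional to (lambda/112)^(-n), which is not in l^2. So every |lambda| < 112 lies in the residual spectrum. The boundary |lambda| = 112 is in the approximate point spectrum (the spectrum is closed). Hence sigma(R) is the closed disk of radius 112.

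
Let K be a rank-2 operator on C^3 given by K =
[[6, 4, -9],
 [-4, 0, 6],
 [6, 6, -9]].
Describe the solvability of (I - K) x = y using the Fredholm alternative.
(I - K) is invertible (det(I - K) = -16 ≠ 0), so for every y in C^3 the equation (I - K) x = y has a unique solution.

K has rank 2 and factors as K = U V^T = u1 v1^T + u2 v2^T with u1 = (1, -2, 0), v1 = (2, 0, -3), u2 = (2, 0, 3), v2 = (2, 2, -3) (multiplying out reproduces the displayed K). The nonzero eigenvalues of U V^T coincide with those of the 2 x 2 matrix G = V^T U = [[v1·u1, v1·u2], [v2·u1, v2·u2]] = [[2, -5], [-2, -5]], and by the Sylvester determinant identity det(I_3 - U V^T) = det(I_2 - V^T U) = det([[-1, 5], [2, 6]]) = (-1)(6) - (5)(2) = -16. (Direct check: I - K =
[[-5, -4, 9],
 [4, 1, -6],
 [-6, -6, 10]]
has determinant -16.) The finite-dimensional Fredholm alternative says: either (I - K) is invertible, or ker(I - K) ≠ {0} and then range(I - K) = ker((I - K)^*)^⊥, with dim ker(I - K) = dim ker((I - K)^*). Since det(I - K) ≠ 0, 1 is not an eigenvalue of K and ker(I - K) = {0}, so we are in the first case: for every y there is a unique x = (I - K)^(-1) y. (Explicitly, by the Woodbury identity, (I - U V^T)^(-1) = I + U (I_2 - G)^(-1) V^T.)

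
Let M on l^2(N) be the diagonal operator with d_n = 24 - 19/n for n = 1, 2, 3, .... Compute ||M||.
||M|| = 24

For a diagonal operator on l^2 with entries d_n, ||M|| = sup_n |d_n|. Here d_1 = 5, d_2 = 29/2, ..., and d_n = 24 - 19/n increases monotonically toward 24. All terms lie in [5, 24), so |d_n| = d_n and the supremum is the limit 24, which is not attained by any individual d_n. Hence ||M|| = 24.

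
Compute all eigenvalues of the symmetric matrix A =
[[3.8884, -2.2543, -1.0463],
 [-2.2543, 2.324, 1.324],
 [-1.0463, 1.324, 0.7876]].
sigma(A) ≈ {0, 1, 6}

A is real symmetric, so its spectrum consists of real eigenvalues. Expanding the characteristic polynomial of the displayed matrix gives
  det(λ I - A) = p(λ) = λ^3 + (-7)λ^2 + (6)λ + (0).
Solving p(λ) = 0 yields eigenvalues ≈ 0, 1, 6. (A is shown rounded to 4 decimals, so these recover the underlying integer eigenvalues to within that precision.)
Verification: the trace of A = 7 equals the sum of eigenvalues 7, and det(A) ≈ 0.0001 matches the eigenvalue product 0.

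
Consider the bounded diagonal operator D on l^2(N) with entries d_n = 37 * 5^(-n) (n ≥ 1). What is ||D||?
||D|| = 37/5 (attained at n = 1)

For D diagonal, ||D|| = sup_n |d_n|. The sequence d_n = 37 * 5^(-n) is positive and strictly decreasing (ratio 5^(-1) < 1), so the supremum is d_1 = 37/5. Hence ||D|| = 37/5.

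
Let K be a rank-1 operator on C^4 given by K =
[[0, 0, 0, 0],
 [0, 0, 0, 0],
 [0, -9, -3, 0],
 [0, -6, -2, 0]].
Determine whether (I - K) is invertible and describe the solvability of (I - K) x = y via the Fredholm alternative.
(I - K) is invertible (det(I - K) = 4 ≠ 0), so for every y in C^4 the equation (I - K) x = y has a unique solution.

K has rank 1, so it is an outer product K = u v^T: every row of K is a multiple of one row vector. Reading off the entries, u = (0, 0, -3, -2) and v = (0, 3, 1, 0) (row i of K equals u_i·v^T). A rank-one matrix u v^T satisfies K u = u (v·u) and kills the (3)-dimensional subspace v^⊥, so its characteristic polynomial is lambda^3 (lambda - v·u) with v·u = tr K = -3. Hence the eigenvalues of I - K are 1 (multiplicity 3) and 1 - (-3) = 4, so det(I - K) = 4. (Direct check: I - K =
[[1, 0, 0, 0],
 [0, 1, 0, 0],
 [0, 9, 4, 0],
 [0, 6, 2, 1]]
has determinant 4.) The finite-dimensional Fredholm alternative says: either (I - K) is invertible, or ker(I - K) ≠ {0} and then range(I - K) = ker((I - K)^*)^⊥, with dim ker(I - K) = dim ker((I - K)^*). Since det(I - K) ≠ 0, 1 is not an eigenvalue of K and ker(I - K) = {0}, so we are in the first case: for every y there is a unique x = (I - K)^(-1) y. Explicitly, by the Sherman–Morrison formula, (I - u v^T)^(-1) = I + u v^T/(1 - v·u), i.e. (I - K)^(-1) = I + K/(4).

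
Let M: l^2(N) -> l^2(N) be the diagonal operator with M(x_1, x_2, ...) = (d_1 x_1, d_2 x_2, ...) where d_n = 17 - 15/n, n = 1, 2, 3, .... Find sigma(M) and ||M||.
sigma(M) = {17 - 15/n : n ≥ 1} ∪ {17}; ||M|| = 17

A bounded diagonal operator on l^2 with diagonal entries d_n has spectrum equal to the closure of {d_n : n ≥ 1}: every d_n is an eigenvalue (with eigenvector e_n), so {d_n} ⊂ sigma(M); the spectrum is closed, so its closure is too; and for lambda not in the closure, (M - lambda I) has bounded inverse (the diagonal entries 1/(d_n - lambda) are bounded). For our sequence d_n = 17 - 15/n, n = 1, 2, 3, ...:
  - {d_n} = {17 - 15/n : n ≥ 1}; the only limit point is 17
  - closure = {17 - 15/n : n ≥ 1} ∪ {17}
For the norm: a diagonal operator has ||M|| = sup_n |d_n|. Here d_n = 17 - 15/n increases monotonically from d_1 = 2 toward 17, with all terms in [2, 17); so sup_n |d_n| = 17 (the supremum is the limit, not attained). So ||M|| = 17.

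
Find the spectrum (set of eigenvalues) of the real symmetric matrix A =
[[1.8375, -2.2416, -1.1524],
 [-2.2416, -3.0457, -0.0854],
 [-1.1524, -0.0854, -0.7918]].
sigma(A) ≈ {-4, -1, 3}

A is real symmetric, so its spectrum consists of real eigenvalues. Expanding the characteristic polynomial of the displayed matrix gives
  det(λ I - A) = p(λ) = λ^3 + (2)λ^2 + (-11)λ + (-12).
Solving p(λ) = 0 yields eigenvalues ≈ -4, -1, 3. (A is shown rounded to 4 decimals, so these recover the underlying integer eigenvalues to within that precision.)
Verification: the trace of A = -2 equals the sum of eigenvalues -2, and det(A) ≈ 12.0001 matches the eigenvalue product 12.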